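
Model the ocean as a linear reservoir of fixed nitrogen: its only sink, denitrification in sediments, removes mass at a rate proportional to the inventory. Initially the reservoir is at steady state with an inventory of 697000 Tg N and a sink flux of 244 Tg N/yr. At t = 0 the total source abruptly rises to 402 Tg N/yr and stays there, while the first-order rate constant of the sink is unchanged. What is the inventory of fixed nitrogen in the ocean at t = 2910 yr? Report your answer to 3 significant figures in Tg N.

985000 Tg N

The sink rate constant is k = F₀/M₀ = 244/697000 = 0.0003501 yr⁻¹.
Solving dM/dt = F₁ − kM with M(0) = M₀ gives M(t) = F₁/k + (M₀ − F₁/k)·e^(−kt).
F₁/k = 402/0.0003501 = 1.1483×10^6 Tg N; kt = 0.0003501 × 2910 = 1.019, e^(−kt) = 0.3611.
M(2910) = 1.1483×10^6 + (697000 − 1.1483×10^6) × 0.3611 = 1.1483×10^6 − 163000 = 985380 Tg N.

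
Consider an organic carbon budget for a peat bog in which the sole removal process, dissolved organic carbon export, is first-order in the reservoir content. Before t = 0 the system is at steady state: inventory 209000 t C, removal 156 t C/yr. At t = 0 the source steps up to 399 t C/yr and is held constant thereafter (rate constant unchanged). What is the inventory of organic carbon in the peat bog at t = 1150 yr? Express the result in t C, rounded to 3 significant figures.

397000 t C

τ = M₀/F₀ = 209000/156 = 1340 yr; rate constant k = 1/τ.
New steady state M_∞ = F₁/k = F₁·τ = 399 × 1340 = 534560 t C.
M(t) = M_∞ + (M₀ − M_∞)·e^(−t/τ); t/τ = 1150/1340 = 0.8584, so e^(−t/τ) = 0.4239.
M(t) = 534560 − 325600 × 0.4239 = 396570 t C.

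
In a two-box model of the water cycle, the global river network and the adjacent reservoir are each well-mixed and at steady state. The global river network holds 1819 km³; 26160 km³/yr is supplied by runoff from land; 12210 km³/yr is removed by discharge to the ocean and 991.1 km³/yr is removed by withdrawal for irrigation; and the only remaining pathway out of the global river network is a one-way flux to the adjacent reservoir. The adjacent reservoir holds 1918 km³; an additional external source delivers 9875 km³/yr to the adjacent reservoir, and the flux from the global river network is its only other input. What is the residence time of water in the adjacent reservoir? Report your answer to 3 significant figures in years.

Balance the global river network: ΣF_in = 26160 km³/yr.
Flux to the adjacent reservoir = ΣF_in − (12210 + 991.1) = 12959 km³/yr.
Total input to the adjacent reservoir = 12959 + 9875 = 22834 km³/yr; at steady state this equals its total output.
τ = M / F = 1918 / 22834 = 0.08400 yr.

0.0840 yr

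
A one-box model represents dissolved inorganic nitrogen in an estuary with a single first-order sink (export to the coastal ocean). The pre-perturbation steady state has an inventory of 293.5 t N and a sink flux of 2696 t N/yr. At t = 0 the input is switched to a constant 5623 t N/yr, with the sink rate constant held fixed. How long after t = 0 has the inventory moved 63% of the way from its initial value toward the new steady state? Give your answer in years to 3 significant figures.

τ = M₀/F₀ = 293.5/2696 = 0.1089 yr.
The remaining gap fraction is e^(−t/τ); 63% covered ⇒ e^(−t/τ) = 0.370.
t = −τ ln(0.370) = 0.1089 × 0.9943 = 0.1082 yr.

0.108 yr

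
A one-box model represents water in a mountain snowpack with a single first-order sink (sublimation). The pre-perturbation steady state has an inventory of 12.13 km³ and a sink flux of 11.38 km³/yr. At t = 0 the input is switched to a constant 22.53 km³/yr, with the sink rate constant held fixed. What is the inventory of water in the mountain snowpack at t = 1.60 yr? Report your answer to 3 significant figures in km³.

Residence time τ = M₀/F₀ = 1.066 yr. The eventual steady state is M_∞ = M₀·(F₁/F₀) = 12.13 × 22.53/11.38 = 24.015 km³.
The anomaly ΔM(t) = M(t) − M_∞ decays as ΔM₀·e^(−t/τ) with ΔM₀ = 12.13 − 24.015 = −11.88 km³.
At t = 1.60 yr, e^(−t/τ) = e^(−1.501) = 0.2229, so ΔM = −2.649 km³ and M = 24.015 − 2.649 = 21.366 km³.

21.4 km³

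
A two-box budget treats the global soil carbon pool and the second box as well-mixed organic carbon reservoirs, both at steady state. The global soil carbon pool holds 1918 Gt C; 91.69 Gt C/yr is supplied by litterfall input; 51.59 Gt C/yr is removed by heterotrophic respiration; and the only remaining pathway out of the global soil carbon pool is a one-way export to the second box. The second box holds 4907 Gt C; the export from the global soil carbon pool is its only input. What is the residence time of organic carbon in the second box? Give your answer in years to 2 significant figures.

120 yr

Balance the global soil carbon pool: ΣF_in = 91.690 Gt C/yr.
Export to the second box = ΣF_in − (51.59) = 40.100 Gt C/yr.
At steady state the output of the second box equals its input, 40.100 Gt C/yr.
τ = M / F = 4907 / 40.100 = 122.4 yr.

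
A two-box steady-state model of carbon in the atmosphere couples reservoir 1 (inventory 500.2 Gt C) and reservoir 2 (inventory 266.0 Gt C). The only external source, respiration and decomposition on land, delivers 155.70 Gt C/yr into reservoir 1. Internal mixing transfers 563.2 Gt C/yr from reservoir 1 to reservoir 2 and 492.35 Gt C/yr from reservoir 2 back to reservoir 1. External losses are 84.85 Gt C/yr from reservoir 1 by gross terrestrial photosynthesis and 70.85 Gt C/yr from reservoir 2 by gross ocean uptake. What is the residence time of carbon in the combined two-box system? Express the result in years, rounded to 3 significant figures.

4.92 yr

Residence time in the combined system uses the total inventory and the total *external* removal — internal exchanges between the two boxes cancel.
M_total = 500.2 + 266.0 = 766.20 Gt C.
ΣF_external_out = 84.85 + 70.85 = 155.70 Gt C/yr.
τ = M_total / ΣF_ext = 766.20 / 155.70 = 4.921 yr.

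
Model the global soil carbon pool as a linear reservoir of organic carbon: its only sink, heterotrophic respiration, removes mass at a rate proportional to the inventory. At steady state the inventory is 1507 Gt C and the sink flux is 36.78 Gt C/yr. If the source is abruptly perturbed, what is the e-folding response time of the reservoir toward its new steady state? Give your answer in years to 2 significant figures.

41 yr

For a linear reservoir the response time equals the residence time τ = M/F.
τ = 1507 / 36.78 = 40.97 yr.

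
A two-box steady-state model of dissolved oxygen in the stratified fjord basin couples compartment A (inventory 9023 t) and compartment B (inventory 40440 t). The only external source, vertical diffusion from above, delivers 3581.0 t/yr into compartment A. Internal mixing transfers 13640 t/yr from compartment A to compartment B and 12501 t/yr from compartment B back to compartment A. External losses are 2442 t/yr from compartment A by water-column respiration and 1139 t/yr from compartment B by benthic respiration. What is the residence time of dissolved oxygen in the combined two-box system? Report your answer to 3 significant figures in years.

13.8 yr

For the system as a whole, the A↔B exchange is internal and contributes nothing to the throughput; only the external sinks remove mass.
M_total = 9023 + 40440 = 49463 t.
ΣF_external_out = 2442 + 1139 = 3581.0 t/yr.
τ = M_total / ΣF_ext = 49463 / 3581.0 = 13.81 yr.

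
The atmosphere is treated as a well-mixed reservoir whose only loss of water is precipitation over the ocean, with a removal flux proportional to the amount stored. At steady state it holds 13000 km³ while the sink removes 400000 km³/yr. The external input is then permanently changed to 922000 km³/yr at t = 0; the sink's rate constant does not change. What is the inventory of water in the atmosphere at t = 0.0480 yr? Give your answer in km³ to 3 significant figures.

26100 km³

Residence time τ = M₀/F₀ = 0.03250 yr. The eventual steady state is M_∞ = M₀·(F₁/F₀) = 13000 × 922000/400000 = 29965 km³.
The anomaly ΔM(t) = M(t) − M_∞ decays as ΔM₀·e^(−t/τ) with ΔM₀ = 13000 − 29965 = −16960 km³.
At t = 0.0480 yr, e^(−t/τ) = e^(−1.477) = 0.2283, so ΔM = −3874 km³ and M = 29965 − 3874 = 26091 km³.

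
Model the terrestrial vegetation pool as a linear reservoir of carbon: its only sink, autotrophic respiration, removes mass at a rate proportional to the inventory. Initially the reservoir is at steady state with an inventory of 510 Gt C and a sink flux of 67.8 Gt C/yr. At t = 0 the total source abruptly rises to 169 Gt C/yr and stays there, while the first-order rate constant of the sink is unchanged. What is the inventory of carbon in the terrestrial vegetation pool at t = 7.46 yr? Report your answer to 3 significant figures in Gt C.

The sink rate constant is k = F₀/M₀ = 67.8/510 = 0.1329 yr⁻¹.
Solving dM/dt = F₁ − kM with M(0) = M₀ gives M(t) = F₁/k + (M₀ − F₁/k)·e^(−kt).
F₁/k = 169/0.1329 = 1271.2 Gt C; kt = 0.1329 × 7.46 = 0.9917, e^(−kt) = 0.3709.
M(7.46) = 1271.2 + (510 − 1271.2) × 0.3709 = 1271.2 − 282.4 = 988.87 Gt C.

989 Gt C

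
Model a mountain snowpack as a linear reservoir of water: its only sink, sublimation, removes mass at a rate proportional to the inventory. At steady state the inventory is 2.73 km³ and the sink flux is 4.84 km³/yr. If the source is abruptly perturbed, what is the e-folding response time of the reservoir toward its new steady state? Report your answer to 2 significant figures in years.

0.56 yr

For a linear reservoir the response time equals the residence time τ = M/F.
τ = 2.73 / 4.84 = 0.5640 yr.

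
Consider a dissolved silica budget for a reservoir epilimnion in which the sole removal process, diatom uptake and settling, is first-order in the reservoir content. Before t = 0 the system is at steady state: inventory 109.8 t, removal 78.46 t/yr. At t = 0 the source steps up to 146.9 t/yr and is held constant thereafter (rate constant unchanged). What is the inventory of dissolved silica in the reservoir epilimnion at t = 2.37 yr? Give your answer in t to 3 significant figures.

188 t

The sink rate constant is k = F₀/M₀ = 78.46/109.8 = 0.7146 yr⁻¹.
Solving dM/dt = F₁ − kM with M(0) = M₀ gives M(t) = F₁/k + (M₀ − F₁/k)·e^(−kt).
F₁/k = 146.9/0.7146 = 205.58 t; kt = 0.7146 × 2.37 = 1.694, e^(−kt) = 0.1839.
M(2.37) = 205.58 + (109.8 − 205.58) × 0.1839 = 205.58 − 17.61 = 187.97 t.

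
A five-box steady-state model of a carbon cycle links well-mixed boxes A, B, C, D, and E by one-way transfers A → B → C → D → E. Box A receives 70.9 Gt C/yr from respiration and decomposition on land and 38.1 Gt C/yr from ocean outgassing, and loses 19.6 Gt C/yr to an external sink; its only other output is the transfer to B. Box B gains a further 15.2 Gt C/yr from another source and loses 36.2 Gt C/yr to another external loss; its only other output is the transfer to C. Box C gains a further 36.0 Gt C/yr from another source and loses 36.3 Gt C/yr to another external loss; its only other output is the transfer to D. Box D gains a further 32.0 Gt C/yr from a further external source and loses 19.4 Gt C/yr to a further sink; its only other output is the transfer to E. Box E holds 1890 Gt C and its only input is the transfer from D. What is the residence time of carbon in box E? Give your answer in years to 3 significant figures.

23.4 yr

Box A: F(A→B) = (70.9 + 38.1) − 19.6 = 89.400 Gt C/yr.
Box B: F(B→C) = (89.400 + 15.2) − 36.2 = 68.400 Gt C/yr.
Box C: F(C→D) = (68.400 + 36.0) − 36.3 = 68.100 Gt C/yr.
Box D: F(D→E) = (68.100 + 32.0) − 19.4 = 80.700 Gt C/yr.
Box E throughput = its input = 80.700 Gt C/yr; τ = 1890 / 80.700 = 23.42 yr.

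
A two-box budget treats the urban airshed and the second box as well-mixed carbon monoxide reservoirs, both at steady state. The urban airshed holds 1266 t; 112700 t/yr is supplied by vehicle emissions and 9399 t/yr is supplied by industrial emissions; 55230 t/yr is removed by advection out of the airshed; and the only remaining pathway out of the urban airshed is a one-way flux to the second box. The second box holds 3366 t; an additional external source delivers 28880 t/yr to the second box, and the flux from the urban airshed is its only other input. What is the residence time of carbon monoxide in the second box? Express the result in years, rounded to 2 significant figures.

0.035 yr

Balance the urban airshed: ΣF_in = 112700 + 9399 = 122100 t/yr.
Flux to the second box = ΣF_in − (55230) = 66869 t/yr.
Total input to the second box = 66869 + 28880 = 95749 t/yr; at steady state this equals its total output.
τ = M / F = 3366 / 95749 = 0.03515 yr.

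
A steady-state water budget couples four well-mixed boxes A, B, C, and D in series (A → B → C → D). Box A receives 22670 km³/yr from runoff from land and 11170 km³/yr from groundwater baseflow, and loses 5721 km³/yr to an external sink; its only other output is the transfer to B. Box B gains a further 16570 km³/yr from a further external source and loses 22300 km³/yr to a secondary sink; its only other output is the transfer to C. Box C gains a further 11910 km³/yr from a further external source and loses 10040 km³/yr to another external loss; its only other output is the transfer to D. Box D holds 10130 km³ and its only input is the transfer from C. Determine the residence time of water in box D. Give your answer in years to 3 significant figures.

Box A: F(A→B) = (22670 + 11170) − 5721 = 28119 km³/yr.
Box B: F(B→C) = (28119 + 16570) − 22300 = 22389 km³/yr.
Box C: F(C→D) = (22389 + 11910) − 10040 = 24259 km³/yr.
Box D throughput = its input = 24259 km³/yr; τ = 10130 / 24259 = 0.4176 yr.

0.418 yr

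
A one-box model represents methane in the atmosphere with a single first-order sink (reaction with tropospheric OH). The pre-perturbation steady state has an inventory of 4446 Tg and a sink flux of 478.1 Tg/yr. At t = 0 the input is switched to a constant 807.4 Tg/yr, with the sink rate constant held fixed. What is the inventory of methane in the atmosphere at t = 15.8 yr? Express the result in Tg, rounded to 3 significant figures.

τ = M₀/F₀ = 4446/478.1 = 9.299 yr; rate constant k = 1/τ.
New steady state M_∞ = F₁/k = F₁·τ = 807.4 × 9.299 = 7508.3 Tg.
M(t) = M_∞ + (M₀ − M_∞)·e^(−t/τ); t/τ = 15.8/9.299 = 1.699, so e^(−t/τ) = 0.1829.
M(t) = 7508.3 − 3062 × 0.1829 = 6948.3 Tg.

6950 Tg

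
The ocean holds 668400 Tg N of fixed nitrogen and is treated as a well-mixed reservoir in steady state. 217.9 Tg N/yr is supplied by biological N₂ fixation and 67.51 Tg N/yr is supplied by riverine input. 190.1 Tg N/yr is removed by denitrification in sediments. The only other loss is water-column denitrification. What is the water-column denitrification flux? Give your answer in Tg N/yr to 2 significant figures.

At steady state ΣF_in = ΣF_out.
ΣF_in = 217.9 + 67.51 = 285.41 Tg N/yr.
Water-column denitrification flux = ΣF_in − (190.1) = 285.41 − 190.1 = 95.31 Tg N/yr.

95 Tg N/yr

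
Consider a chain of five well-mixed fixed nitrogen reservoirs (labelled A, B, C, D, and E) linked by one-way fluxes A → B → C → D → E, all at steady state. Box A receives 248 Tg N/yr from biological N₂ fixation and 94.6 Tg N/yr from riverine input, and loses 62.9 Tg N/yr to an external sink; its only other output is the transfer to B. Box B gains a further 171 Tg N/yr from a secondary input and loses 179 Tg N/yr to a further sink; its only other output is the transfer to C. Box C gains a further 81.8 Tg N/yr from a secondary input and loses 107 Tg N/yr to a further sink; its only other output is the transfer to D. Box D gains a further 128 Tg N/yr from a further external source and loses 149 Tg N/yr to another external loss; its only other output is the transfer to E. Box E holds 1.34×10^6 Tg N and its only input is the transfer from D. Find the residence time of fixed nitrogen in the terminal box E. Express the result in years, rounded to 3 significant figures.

Box A: F(A→B) = (248 + 94.6) − 62.9 = 279.70 Tg N/yr.
Box B: F(B→C) = (279.70 + 171) − 179 = 271.70 Tg N/yr.
Box C: F(C→D) = (271.70 + 81.8) − 107 = 246.50 Tg N/yr.
Box D: F(D→E) = (246.50 + 128) − 149 = 225.50 Tg N/yr.
Box E throughput = its input = 225.50 Tg N/yr; τ = 1.34×10^6 / 225.50 = 5942 yr.

5940 yr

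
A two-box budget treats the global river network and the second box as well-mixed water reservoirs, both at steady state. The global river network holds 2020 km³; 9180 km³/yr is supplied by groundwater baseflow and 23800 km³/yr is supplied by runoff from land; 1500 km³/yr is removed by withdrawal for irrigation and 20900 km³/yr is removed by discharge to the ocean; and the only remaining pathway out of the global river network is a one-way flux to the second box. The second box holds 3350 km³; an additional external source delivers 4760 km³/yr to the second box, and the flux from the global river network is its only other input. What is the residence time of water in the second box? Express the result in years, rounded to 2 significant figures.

0.22 yr

Balance the global river network: ΣF_in = 9180 + 23800 = 32980 km³/yr.
Flux to the second box = ΣF_in − (1500 + 20900) = 10580 km³/yr.
Total input to the second box = 10580 + 4760 = 15340 km³/yr; at steady state this equals its total output.
τ = M / F = 3350 / 15340 = 0.2184 yr.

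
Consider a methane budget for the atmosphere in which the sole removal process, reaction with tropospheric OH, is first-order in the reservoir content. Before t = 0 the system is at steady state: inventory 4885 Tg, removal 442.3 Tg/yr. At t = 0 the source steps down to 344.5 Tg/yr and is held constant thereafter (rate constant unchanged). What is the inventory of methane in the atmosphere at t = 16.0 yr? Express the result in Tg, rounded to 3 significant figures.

4060 Tg

Residence time τ = M₀/F₀ = 11.04 yr. The eventual steady state is M_∞ = M₀·(F₁/F₀) = 4885 × 344.5/442.3 = 3804.8 Tg.
The anomaly ΔM(t) = M(t) − M_∞ decays as ΔM₀·e^(−t/τ) with ΔM₀ = 4885 − 3804.8 = 1080 Tg.
At t = 16.0 yr, e^(−t/τ) = e^(−1.449) = 0.2349, so ΔM = 253.7 Tg and M = 3804.8 + 253.7 = 4058.6 Tg.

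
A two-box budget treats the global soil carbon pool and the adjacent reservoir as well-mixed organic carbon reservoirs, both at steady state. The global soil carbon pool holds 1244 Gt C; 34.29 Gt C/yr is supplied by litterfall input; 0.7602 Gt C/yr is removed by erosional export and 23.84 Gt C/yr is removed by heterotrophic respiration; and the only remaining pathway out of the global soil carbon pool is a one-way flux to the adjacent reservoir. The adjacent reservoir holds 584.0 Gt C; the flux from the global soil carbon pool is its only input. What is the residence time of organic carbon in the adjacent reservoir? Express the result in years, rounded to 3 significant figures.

60.3 yr

Balance the global soil carbon pool: ΣF_in = 34.290 Gt C/yr.
Flux to the adjacent reservoir = ΣF_in − (0.7602 + 23.84) = 9.6898 Gt C/yr.
At steady state the output of the adjacent reservoir equals its input, 9.6898 Gt C/yr.
τ = M / F = 584.0 / 9.6898 = 60.27 yr.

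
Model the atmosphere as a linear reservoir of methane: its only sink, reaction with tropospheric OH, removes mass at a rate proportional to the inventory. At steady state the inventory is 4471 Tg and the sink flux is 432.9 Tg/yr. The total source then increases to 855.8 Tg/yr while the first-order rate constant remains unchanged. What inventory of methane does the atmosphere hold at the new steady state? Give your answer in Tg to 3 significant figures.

8840 Tg

Rate constant k = F/M = 432.9 / 4471 = 0.09682 yr⁻¹.
At the new steady state, source = k·M_new ⇒ M_new = 855.8 / 0.09682 = 8839 Tg.
(Equivalently M_new = M × F_new/F_old = 4471 × 855.8/432.9.)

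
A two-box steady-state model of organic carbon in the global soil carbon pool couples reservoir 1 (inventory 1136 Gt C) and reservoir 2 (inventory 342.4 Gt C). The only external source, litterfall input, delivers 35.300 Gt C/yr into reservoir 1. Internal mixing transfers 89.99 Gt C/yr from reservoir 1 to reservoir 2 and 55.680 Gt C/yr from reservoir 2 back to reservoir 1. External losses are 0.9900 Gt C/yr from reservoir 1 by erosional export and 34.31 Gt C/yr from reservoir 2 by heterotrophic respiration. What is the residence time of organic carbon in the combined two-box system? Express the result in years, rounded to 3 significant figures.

41.9 yr

Residence time in the combined system uses the total inventory and the total *external* removal — internal exchanges between the two boxes cancel.
M_total = 1136 + 342.4 = 1478.4 Gt C.
ΣF_external_out = 0.9900 + 34.31 = 35.300 Gt C/yr.
τ = M_total / ΣF_ext = 1478.4 / 35.300 = 41.88 yr.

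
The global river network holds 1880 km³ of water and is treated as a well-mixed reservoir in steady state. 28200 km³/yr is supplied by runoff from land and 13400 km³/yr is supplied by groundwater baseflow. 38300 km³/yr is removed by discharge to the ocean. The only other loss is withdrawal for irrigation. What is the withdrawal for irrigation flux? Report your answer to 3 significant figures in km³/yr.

At steady state ΣF_in = ΣF_out.
ΣF_in = 28200 + 13400 = 41600 km³/yr.
Withdrawal for irrigation flux = ΣF_in − (38300) = 41600 − 38300 = 3300 km³/yr.

3300 km³/yr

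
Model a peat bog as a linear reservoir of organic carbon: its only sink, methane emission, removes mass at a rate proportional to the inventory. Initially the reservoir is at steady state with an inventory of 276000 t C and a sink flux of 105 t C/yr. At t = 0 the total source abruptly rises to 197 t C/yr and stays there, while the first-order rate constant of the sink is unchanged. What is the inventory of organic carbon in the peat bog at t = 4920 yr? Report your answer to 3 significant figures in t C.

481000 t C

The sink rate constant is k = F₀/M₀ = 105/276000 = 0.0003804 yr⁻¹.
Solving dM/dt = F₁ − kM with M(0) = M₀ gives M(t) = F₁/k + (M₀ − F₁/k)·e^(−kt).
F₁/k = 197/0.0003804 = 517830 t C; kt = 0.0003804 × 4920 = 1.872, e^(−kt) = 0.1539.
M(4920) = 517830 + (276000 − 517830) × 0.1539 = 517830 − 37210 = 480620 t C.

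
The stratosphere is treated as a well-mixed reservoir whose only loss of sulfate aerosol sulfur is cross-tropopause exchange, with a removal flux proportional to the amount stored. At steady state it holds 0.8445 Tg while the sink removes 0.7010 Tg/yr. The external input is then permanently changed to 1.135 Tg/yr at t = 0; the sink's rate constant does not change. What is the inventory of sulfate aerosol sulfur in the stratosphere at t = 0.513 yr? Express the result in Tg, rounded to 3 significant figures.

1.03 Tg

Residence time τ = M₀/F₀ = 1.205 yr. The eventual steady state is M_∞ = M₀·(F₁/F₀) = 0.8445 × 1.135/0.7010 = 1.3673 Tg.
The anomaly ΔM(t) = M(t) − M_∞ decays as ΔM₀·e^(−t/τ) with ΔM₀ = 0.8445 − 1.3673 = −0.5228 Tg.
At t = 0.513 yr, e^(−t/τ) = e^(−0.4258) = 0.6532, so ΔM = −0.3415 Tg and M = 1.3673 − 0.3415 = 1.0258 Tg.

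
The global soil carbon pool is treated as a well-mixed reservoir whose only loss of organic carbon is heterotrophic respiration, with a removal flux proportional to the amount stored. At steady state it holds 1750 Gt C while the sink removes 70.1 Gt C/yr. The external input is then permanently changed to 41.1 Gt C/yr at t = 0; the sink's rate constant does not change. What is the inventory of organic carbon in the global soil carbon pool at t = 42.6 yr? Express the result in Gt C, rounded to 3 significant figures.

Residence time τ = M₀/F₀ = 24.96 yr. The eventual steady state is M_∞ = M₀·(F₁/F₀) = 1750 × 41.1/70.1 = 1026.0 Gt C.
The anomaly ΔM(t) = M(t) − M_∞ decays as ΔM₀·e^(−t/τ) with ΔM₀ = 1750 − 1026.0 = 724.0 Gt C.
At t = 42.6 yr, e^(−t/τ) = e^(−1.706) = 0.1815, so ΔM = 131.4 Gt C and M = 1026.0 + 131.4 = 1157.4 Gt C.

1160 Gt C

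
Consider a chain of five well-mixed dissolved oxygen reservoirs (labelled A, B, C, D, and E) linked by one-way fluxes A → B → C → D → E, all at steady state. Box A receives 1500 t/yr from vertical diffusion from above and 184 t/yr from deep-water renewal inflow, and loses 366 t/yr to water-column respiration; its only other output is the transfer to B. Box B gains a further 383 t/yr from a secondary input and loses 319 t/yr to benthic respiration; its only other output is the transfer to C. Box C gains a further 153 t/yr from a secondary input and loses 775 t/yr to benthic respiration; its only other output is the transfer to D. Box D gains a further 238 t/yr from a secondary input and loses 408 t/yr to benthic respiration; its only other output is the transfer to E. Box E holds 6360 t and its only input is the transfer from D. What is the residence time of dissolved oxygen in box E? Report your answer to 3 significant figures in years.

10.8 yr

Box A: F(A→B) = (1500 + 184) − 366 = 1318.0 t/yr.
Box B: F(B→C) = (1318.0 + 383) − 319 = 1382.0 t/yr.
Box C: F(C→D) = (1382.0 + 153) − 775 = 760.00 t/yr.
Box D: F(D→E) = (760.00 + 238) − 408 = 590.00 t/yr.
Box E throughput = its input = 590.00 t/yr; τ = 6360 / 590.00 = 10.78 yr.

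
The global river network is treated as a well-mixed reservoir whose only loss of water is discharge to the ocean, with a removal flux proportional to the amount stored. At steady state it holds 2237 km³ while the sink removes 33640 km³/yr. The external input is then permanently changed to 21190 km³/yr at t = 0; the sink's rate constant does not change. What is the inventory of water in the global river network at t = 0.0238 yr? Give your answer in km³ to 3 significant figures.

Residence time τ = M₀/F₀ = 0.06650 yr. The eventual steady state is M_∞ = M₀·(F₁/F₀) = 2237 × 21190/33640 = 1409.1 km³.
The anomaly ΔM(t) = M(t) − M_∞ decays as ΔM₀·e^(−t/τ) with ΔM₀ = 2237 − 1409.1 = 827.9 km³.
At t = 0.0238 yr, e^(−t/τ) = e^(−0.3579) = 0.6991, so ΔM = 578.8 km³ and M = 1409.1 + 578.8 = 1987.9 km³.

1990 km³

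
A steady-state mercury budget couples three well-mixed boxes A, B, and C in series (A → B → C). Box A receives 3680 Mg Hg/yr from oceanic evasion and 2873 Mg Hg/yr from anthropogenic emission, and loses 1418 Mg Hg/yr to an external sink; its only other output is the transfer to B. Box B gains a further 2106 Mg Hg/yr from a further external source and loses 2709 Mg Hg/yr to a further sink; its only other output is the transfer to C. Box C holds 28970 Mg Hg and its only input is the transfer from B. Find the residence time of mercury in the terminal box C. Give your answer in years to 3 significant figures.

6.39 yr

Box A: F(A→B) = (3680 + 2873) − 1418 = 5135.0 Mg Hg/yr.
Box B: F(B→C) = (5135.0 + 2106) − 2709 = 4532.0 Mg Hg/yr.
Box C throughput = its input = 4532.0 Mg Hg/yr; τ = 28970 / 4532.0 = 6.392 yr.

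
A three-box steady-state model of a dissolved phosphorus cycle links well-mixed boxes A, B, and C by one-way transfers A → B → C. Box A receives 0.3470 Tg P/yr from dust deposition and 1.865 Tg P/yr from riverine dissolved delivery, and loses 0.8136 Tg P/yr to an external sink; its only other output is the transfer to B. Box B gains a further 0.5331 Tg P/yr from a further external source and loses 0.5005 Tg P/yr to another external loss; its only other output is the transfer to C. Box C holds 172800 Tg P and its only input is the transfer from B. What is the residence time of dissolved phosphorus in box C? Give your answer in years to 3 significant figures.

Box A: F(A→B) = (0.3470 + 1.865) − 0.8136 = 1.3984 Tg P/yr.
Box B: F(B→C) = (1.3984 + 0.5331) − 0.5005 = 1.4310 Tg P/yr.
Box C throughput = its input = 1.4310 Tg P/yr; τ = 172800 / 1.4310 = 120800 yr.

121000 yr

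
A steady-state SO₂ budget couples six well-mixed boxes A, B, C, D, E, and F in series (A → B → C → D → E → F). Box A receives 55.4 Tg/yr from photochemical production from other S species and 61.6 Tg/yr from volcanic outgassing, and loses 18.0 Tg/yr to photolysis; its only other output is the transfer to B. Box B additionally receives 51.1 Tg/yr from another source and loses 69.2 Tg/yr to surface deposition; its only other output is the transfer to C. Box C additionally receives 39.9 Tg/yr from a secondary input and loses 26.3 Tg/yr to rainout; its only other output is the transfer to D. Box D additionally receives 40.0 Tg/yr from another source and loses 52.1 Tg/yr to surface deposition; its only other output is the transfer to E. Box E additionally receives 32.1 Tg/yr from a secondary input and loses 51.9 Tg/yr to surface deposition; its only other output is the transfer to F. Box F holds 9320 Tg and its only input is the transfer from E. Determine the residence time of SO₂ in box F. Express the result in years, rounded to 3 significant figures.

Box A: F(A→B) = (55.4 + 61.6) − 18.0 = 99.000 Tg/yr.
Box B: F(B→C) = (99.000 + 51.1) − 69.2 = 80.900 Tg/yr.
Box C: F(C→D) = (80.900 + 39.9) − 26.3 = 94.500 Tg/yr.
Box D: F(D→E) = (94.500 + 40.0) − 52.1 = 82.400 Tg/yr.
Box E: F(E→F) = (82.400 + 32.1) − 51.9 = 62.600 Tg/yr.
Box F throughput = its input = 62.600 Tg/yr; τ = 9320 / 62.600 = 148.9 yr.

149 yr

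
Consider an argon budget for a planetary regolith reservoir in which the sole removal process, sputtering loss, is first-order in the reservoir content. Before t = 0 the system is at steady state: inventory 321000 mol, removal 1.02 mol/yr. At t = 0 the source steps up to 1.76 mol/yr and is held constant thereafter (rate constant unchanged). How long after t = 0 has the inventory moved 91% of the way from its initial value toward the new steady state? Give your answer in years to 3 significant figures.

τ = M₀/F₀ = 321000/1.02 = 314700 yr.
The remaining gap fraction is e^(−t/τ); 91% covered ⇒ e^(−t/τ) = 0.0900.
t = −τ ln(0.0900) = 314700 × 2.408 = 757800 yr.

758000 yr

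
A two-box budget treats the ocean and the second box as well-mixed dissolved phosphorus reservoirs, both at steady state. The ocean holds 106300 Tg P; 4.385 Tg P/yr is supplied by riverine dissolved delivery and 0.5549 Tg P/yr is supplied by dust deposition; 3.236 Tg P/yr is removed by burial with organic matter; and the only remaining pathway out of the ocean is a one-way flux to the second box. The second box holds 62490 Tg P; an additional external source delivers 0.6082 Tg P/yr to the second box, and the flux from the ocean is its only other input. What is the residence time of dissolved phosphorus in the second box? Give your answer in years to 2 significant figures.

Balance the ocean: ΣF_in = 4.385 + 0.5549 = 4.9399 Tg P/yr.
Flux to the second box = ΣF_in − (3.236) = 1.7039 Tg P/yr.
Total input to the second box = 1.7039 + 0.6082 = 2.3121 Tg P/yr; at steady state this equals its total output.
τ = M / F = 62490 / 2.3121 = 27030 yr.

27000 yr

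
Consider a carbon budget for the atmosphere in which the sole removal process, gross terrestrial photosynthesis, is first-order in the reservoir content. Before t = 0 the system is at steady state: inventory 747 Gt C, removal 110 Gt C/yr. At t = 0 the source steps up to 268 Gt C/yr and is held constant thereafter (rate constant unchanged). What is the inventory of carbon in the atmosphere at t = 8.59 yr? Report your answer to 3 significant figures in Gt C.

1520 Gt C

τ = M₀/F₀ = 747/110 = 6.791 yr; rate constant k = 1/τ.
New steady state M_∞ = F₁/k = F₁·τ = 268 × 6.791 = 1820.0 Gt C.
M(t) = M_∞ + (M₀ − M_∞)·e^(−t/τ); t/τ = 8.59/6.791 = 1.265, so e^(−t/τ) = 0.2823.
M(t) = 1820.0 − 1073 × 0.2823 = 1517.1 Gt C.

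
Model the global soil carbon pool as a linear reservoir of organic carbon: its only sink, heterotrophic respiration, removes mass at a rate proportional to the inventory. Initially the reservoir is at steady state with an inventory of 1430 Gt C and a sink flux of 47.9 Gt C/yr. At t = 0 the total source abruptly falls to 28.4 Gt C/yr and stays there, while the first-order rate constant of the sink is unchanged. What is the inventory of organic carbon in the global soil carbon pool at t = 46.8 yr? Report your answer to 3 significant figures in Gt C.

969 Gt C

The sink rate constant is k = F₀/M₀ = 47.9/1430 = 0.03350 yr⁻¹.
Solving dM/dt = F₁ − kM with M(0) = M₀ gives M(t) = F₁/k + (M₀ − F₁/k)·e^(−kt).
F₁/k = 28.4/0.03350 = 847.85 Gt C; kt = 0.03350 × 46.8 = 1.568, e^(−kt) = 0.2085.
M(46.8) = 847.85 + (1430 − 847.85) × 0.2085 = 847.85 + 121.4 = 969.25 Gt C.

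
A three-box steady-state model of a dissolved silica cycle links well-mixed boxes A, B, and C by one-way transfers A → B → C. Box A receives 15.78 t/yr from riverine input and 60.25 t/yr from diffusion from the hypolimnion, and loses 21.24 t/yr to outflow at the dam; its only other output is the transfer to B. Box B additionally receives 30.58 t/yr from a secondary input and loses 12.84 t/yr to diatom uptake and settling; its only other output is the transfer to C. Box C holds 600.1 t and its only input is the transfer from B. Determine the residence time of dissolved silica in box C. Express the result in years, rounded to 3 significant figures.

8.27 yr

Box A: F(A→B) = (15.78 + 60.25) − 21.24 = 54.790 t/yr.
Box B: F(B→C) = (54.790 + 30.58) − 12.84 = 72.530 t/yr.
Box C throughput = its input = 72.530 t/yr; τ = 600.1 / 72.530 = 8.274 yr.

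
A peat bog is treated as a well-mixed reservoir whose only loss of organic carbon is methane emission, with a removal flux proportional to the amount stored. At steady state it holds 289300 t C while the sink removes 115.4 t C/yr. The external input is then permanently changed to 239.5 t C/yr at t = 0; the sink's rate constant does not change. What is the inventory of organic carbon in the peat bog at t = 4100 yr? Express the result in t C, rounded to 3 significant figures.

τ = M₀/F₀ = 289300/115.4 = 2507 yr; rate constant k = 1/τ.
New steady state M_∞ = F₁/k = F₁·τ = 239.5 × 2507 = 600410 t C.
M(t) = M_∞ + (M₀ − M_∞)·e^(−t/τ); t/τ = 4100/2507 = 1.635, so e^(−t/τ) = 0.1949.
M(t) = 600410 − 311100 × 0.1949 = 539790 t C.

540000 t C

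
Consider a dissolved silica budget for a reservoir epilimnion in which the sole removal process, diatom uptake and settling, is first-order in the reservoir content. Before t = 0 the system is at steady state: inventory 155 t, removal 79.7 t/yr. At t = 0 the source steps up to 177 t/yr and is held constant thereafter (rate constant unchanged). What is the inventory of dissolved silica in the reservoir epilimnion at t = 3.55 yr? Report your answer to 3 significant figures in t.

τ = M₀/F₀ = 155/79.7 = 1.945 yr; rate constant k = 1/τ.
New steady state M_∞ = F₁/k = F₁·τ = 177 × 1.945 = 344.23 t.
M(t) = M_∞ + (M₀ − M_∞)·e^(−t/τ); t/τ = 3.55/1.945 = 1.825, so e^(−t/τ) = 0.1612.
M(t) = 344.23 − 189.2 × 0.1612 = 313.73 t.

314 t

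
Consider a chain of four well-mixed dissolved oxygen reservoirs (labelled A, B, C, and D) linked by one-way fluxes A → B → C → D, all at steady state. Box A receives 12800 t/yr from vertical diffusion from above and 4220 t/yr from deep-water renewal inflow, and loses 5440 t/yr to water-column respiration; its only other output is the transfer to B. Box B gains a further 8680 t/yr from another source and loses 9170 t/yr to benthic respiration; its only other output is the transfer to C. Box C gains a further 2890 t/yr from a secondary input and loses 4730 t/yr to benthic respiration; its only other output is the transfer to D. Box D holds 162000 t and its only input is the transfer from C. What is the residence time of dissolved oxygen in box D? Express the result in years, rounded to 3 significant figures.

Box A: F(A→B) = (12800 + 4220) − 5440 = 11580 t/yr.
Box B: F(B→C) = (11580 + 8680) − 9170 = 11090 t/yr.
Box C: F(C→D) = (11090 + 2890) − 4730 = 9250.0 t/yr.
Box D throughput = its input = 9250.0 t/yr; τ = 162000 / 9250.0 = 17.51 yr.

17.5 yr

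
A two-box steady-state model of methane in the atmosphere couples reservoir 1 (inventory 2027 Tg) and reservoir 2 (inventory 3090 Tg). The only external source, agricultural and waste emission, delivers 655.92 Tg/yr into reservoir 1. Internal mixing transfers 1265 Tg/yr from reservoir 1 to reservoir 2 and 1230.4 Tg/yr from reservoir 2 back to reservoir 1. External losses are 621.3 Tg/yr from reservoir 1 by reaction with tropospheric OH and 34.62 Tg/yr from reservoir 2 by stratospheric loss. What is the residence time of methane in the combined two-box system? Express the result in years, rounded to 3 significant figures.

For the system as a whole, the A↔B exchange is internal and contributes nothing to the throughput; only the external sinks remove mass.
M_total = 2027 + 3090 = 5117.0 Tg.
ΣF_external_out = 621.3 + 34.62 = 655.92 Tg/yr.
τ = M_total / ΣF_ext = 5117.0 / 655.92 = 7.801 yr.

7.80 yr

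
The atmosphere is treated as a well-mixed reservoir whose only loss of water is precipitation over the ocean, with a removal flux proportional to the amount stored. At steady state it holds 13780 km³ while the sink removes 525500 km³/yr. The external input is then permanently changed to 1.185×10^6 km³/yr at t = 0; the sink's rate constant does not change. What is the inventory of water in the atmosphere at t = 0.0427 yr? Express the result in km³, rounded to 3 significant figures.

τ = M₀/F₀ = 13780/525500 = 0.02622 yr; rate constant k = 1/τ.
New steady state M_∞ = F₁/k = F₁·τ = 1.185×10^6 × 0.02622 = 31074 km³.
M(t) = M_∞ + (M₀ − M_∞)·e^(−t/τ); t/τ = 0.0427/0.02622 = 1.628, so e^(−t/τ) = 0.1963.
M(t) = 31074 − 17290 × 0.1963 = 27680 km³.

27700 km³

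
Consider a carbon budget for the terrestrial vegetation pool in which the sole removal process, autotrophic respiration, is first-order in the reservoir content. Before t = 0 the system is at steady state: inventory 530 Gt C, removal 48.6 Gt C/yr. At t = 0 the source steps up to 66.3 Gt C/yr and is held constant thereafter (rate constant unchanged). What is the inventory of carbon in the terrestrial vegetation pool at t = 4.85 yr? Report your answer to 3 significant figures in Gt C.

599 Gt C

Residence time τ = M₀/F₀ = 10.91 yr. The eventual steady state is M_∞ = M₀·(F₁/F₀) = 530 × 66.3/48.6 = 723.02 Gt C.
The anomaly ΔM(t) = M(t) − M_∞ decays as ΔM₀·e^(−t/τ) with ΔM₀ = 530 − 723.02 = −193.0 Gt C.
At t = 4.85 yr, e^(−t/τ) = e^(−0.4447) = 0.6410, so ΔM = −123.7 Gt C and M = 723.02 − 123.7 = 599.30 Gt C.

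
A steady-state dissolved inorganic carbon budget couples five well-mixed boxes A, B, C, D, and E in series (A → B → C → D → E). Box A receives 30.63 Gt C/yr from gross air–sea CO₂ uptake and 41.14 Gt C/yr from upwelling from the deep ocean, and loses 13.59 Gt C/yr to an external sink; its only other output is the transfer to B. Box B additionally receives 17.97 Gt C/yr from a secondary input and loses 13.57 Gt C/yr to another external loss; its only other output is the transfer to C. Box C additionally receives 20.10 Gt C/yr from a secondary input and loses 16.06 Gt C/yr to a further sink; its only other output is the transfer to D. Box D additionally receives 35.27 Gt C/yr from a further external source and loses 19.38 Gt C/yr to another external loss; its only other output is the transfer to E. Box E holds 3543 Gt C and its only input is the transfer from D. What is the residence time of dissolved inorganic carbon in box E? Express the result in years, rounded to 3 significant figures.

Box A: F(A→B) = (30.63 + 41.14) − 13.59 = 58.180 Gt C/yr.
Box B: F(B→C) = (58.180 + 17.97) − 13.57 = 62.580 Gt C/yr.
Box C: F(C→D) = (62.580 + 20.10) − 16.06 = 66.620 Gt C/yr.
Box D: F(D→E) = (66.620 + 35.27) − 19.38 = 82.510 Gt C/yr.
Box E throughput = its input = 82.510 Gt C/yr; τ = 3543 / 82.510 = 42.94 yr.

42.9 yr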